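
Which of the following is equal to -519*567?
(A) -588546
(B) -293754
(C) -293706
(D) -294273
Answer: D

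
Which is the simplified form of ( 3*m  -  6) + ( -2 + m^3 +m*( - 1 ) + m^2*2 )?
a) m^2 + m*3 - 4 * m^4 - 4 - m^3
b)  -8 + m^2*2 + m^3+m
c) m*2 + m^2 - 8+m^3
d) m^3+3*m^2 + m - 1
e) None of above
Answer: e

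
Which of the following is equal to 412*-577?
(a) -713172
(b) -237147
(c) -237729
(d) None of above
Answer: d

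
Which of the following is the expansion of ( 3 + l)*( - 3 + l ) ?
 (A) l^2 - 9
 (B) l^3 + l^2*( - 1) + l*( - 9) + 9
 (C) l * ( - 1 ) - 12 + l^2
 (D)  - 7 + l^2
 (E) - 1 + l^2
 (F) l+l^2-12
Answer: A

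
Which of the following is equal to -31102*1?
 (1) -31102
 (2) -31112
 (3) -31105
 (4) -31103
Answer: 1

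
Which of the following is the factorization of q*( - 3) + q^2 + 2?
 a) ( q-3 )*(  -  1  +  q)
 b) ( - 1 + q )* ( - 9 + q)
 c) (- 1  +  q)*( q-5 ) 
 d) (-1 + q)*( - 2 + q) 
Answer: d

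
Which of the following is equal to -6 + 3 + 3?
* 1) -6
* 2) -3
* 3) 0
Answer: 3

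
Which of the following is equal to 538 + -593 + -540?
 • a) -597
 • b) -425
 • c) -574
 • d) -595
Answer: d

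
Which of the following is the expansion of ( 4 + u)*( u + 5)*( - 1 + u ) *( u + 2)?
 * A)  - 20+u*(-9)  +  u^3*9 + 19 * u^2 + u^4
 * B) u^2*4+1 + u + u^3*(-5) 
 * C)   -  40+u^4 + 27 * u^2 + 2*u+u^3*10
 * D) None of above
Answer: C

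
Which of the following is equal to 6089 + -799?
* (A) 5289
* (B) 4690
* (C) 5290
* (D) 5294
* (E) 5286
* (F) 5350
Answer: C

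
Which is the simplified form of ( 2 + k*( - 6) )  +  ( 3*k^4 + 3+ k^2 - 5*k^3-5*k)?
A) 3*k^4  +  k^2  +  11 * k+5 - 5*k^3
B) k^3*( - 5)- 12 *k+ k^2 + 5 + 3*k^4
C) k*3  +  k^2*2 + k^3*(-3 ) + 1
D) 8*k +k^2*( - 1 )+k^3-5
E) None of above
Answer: E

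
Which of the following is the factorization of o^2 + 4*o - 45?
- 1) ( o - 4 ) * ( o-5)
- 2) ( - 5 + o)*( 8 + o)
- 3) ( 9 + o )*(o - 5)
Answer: 3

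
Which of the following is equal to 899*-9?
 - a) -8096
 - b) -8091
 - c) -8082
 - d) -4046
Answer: b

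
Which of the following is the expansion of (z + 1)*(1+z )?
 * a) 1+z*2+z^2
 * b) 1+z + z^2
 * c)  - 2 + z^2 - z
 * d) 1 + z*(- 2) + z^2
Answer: a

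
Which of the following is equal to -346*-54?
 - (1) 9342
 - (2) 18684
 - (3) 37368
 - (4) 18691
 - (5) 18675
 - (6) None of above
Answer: 2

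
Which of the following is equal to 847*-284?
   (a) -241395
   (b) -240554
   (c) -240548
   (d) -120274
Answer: c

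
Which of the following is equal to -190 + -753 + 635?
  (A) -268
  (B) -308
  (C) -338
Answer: B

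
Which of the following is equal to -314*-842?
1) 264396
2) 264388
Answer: 2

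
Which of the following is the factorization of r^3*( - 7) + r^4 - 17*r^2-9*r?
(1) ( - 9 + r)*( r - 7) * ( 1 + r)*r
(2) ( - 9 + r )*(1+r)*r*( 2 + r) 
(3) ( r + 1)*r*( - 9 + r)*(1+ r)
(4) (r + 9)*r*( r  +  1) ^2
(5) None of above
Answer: 3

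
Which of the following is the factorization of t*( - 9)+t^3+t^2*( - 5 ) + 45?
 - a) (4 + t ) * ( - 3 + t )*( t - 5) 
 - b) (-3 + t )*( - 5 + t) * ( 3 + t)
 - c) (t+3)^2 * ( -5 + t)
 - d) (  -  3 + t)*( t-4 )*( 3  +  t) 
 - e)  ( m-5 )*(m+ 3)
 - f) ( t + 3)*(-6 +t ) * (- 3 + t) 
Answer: b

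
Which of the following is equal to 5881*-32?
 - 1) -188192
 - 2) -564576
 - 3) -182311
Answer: 1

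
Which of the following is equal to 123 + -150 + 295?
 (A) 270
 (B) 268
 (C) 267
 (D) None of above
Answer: B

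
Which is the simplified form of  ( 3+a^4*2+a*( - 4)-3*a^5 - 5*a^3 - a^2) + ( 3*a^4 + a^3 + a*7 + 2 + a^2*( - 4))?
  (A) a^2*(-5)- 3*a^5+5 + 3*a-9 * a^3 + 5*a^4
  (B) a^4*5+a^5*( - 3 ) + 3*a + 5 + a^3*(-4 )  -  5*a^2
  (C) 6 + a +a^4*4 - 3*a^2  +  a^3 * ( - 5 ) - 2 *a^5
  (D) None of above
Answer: B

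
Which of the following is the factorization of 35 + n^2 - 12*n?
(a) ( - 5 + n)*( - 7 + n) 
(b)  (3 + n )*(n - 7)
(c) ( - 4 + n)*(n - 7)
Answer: a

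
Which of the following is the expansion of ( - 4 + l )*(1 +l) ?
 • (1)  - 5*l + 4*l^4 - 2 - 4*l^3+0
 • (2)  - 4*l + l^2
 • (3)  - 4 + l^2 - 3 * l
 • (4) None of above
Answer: 3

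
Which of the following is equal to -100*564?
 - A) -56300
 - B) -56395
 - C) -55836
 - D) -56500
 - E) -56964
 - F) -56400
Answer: F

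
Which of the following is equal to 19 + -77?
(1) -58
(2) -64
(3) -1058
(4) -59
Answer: 1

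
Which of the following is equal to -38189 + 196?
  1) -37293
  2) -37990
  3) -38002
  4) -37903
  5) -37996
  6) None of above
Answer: 6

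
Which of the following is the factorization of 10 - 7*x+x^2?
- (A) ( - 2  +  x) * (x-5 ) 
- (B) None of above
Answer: A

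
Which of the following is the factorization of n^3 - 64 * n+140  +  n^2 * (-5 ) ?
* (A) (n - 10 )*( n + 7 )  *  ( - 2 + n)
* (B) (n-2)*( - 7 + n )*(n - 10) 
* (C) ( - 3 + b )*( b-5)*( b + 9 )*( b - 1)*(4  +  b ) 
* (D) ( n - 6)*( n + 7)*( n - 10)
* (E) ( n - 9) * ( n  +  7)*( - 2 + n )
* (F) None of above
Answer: A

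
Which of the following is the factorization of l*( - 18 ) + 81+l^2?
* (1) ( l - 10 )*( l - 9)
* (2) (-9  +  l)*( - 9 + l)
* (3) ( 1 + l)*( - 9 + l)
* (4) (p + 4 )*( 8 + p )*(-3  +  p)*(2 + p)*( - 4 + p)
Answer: 2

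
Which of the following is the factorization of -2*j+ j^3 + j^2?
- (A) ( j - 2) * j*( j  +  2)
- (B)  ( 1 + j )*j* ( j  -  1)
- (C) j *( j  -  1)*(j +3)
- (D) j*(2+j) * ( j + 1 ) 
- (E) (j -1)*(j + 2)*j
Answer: E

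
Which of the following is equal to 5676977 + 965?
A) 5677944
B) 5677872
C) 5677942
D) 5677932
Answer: C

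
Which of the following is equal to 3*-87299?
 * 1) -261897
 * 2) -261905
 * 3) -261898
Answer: 1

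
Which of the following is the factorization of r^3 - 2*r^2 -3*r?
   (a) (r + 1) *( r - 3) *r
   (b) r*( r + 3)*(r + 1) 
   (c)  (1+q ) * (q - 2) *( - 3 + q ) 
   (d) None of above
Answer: a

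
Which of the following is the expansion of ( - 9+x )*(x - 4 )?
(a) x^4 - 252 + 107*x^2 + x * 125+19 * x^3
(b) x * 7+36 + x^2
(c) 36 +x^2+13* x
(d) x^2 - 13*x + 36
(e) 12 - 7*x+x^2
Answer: d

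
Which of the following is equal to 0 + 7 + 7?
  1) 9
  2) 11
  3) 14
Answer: 3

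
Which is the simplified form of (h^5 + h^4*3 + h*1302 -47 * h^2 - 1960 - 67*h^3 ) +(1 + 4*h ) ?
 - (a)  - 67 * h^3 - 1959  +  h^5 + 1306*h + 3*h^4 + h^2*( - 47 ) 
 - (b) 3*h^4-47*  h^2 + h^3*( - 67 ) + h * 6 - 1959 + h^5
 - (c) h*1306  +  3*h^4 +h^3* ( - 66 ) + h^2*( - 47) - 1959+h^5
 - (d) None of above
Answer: a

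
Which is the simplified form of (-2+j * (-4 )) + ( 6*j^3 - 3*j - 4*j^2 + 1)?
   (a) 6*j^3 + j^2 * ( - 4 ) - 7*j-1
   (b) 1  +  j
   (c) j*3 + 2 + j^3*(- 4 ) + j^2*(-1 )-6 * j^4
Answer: a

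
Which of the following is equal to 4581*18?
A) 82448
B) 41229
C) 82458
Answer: C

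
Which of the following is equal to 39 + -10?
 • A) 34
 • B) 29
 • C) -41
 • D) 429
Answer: B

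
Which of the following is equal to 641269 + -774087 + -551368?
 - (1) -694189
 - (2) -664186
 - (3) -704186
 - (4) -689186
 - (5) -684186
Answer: 5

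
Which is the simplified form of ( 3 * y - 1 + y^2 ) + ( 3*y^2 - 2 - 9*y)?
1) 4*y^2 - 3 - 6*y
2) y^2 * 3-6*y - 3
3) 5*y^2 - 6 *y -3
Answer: 1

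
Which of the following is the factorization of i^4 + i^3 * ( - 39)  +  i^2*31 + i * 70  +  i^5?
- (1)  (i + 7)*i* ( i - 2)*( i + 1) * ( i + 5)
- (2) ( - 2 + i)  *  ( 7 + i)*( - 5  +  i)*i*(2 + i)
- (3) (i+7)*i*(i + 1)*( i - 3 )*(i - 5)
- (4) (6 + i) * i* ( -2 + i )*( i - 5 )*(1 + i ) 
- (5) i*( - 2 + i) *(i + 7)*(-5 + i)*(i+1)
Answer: 5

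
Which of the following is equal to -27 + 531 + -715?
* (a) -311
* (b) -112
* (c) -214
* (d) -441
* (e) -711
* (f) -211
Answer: f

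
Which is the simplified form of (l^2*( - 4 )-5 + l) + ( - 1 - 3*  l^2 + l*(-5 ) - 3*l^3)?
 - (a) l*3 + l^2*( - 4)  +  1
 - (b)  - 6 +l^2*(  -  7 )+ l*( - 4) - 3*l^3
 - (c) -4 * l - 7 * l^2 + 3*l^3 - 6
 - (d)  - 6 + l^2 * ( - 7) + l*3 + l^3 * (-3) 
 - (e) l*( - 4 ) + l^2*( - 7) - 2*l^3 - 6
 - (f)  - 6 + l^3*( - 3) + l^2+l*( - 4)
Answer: b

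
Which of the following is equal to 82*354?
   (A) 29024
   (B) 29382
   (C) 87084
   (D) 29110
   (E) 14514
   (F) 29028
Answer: F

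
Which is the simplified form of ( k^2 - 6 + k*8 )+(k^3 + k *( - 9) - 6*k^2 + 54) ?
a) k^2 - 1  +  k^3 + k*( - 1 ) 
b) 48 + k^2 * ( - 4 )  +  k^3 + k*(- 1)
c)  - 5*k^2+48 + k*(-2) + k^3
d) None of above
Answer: d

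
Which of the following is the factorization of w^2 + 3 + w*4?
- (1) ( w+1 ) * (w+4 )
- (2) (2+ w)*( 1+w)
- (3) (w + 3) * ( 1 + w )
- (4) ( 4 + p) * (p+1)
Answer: 3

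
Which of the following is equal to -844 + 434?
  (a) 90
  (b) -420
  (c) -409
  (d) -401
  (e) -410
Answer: e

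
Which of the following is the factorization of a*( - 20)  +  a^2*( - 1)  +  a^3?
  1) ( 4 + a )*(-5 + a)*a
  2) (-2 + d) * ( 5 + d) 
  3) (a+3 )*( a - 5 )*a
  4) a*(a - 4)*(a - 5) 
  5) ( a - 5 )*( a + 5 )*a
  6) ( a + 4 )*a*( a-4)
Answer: 1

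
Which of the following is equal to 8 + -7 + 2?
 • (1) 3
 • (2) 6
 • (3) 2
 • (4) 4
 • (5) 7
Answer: 1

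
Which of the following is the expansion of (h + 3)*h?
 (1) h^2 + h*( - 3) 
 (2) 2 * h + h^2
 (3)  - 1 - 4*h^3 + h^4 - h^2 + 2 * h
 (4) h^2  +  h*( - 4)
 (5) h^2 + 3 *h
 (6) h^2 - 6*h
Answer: 5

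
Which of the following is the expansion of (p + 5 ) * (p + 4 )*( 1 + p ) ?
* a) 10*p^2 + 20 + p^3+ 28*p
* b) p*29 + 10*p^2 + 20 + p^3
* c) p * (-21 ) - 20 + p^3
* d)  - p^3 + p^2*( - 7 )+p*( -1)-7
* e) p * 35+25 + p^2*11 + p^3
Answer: b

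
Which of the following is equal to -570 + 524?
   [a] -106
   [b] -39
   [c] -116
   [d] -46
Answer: d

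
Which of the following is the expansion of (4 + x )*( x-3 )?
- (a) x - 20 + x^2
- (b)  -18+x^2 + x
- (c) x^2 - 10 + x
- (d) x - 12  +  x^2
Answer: d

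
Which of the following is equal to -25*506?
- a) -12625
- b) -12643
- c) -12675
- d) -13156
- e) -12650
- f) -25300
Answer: e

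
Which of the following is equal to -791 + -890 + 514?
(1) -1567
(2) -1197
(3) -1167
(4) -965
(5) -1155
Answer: 3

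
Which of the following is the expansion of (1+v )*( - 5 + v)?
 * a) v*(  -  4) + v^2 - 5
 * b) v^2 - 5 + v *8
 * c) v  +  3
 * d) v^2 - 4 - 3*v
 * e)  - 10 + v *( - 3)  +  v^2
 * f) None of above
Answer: a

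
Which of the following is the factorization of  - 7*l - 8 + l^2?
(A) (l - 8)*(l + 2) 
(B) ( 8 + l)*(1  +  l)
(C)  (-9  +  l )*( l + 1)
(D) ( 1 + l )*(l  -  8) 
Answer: D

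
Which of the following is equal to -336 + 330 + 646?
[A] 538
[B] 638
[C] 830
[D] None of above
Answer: D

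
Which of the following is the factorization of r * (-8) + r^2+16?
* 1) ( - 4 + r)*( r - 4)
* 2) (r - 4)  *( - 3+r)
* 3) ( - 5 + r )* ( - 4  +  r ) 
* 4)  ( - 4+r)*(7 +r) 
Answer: 1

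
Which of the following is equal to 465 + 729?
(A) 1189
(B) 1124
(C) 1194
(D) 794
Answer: C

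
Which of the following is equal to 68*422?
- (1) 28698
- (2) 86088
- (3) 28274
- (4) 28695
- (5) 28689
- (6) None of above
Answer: 6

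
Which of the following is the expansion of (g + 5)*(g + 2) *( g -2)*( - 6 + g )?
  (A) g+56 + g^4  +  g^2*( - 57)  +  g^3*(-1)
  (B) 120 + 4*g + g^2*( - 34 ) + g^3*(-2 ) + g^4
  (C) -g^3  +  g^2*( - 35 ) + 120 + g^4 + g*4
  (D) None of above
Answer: D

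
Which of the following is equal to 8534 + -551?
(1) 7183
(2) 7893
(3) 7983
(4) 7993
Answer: 3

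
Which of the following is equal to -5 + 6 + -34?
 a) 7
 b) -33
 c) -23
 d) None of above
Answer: b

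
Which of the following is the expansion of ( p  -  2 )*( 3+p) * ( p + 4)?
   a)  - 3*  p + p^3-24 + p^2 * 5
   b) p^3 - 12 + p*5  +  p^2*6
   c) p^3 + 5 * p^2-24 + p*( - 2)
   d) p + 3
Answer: c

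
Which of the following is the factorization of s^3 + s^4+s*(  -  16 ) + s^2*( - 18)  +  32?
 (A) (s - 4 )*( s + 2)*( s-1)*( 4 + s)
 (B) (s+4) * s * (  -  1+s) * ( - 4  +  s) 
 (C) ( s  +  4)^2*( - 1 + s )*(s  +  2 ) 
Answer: A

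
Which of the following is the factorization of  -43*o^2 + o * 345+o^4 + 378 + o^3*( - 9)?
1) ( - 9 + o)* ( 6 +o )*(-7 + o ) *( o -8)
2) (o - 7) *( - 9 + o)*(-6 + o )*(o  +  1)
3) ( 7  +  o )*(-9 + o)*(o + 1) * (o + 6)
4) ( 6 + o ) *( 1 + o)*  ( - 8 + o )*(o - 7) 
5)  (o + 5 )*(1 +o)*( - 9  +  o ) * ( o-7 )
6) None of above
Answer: 6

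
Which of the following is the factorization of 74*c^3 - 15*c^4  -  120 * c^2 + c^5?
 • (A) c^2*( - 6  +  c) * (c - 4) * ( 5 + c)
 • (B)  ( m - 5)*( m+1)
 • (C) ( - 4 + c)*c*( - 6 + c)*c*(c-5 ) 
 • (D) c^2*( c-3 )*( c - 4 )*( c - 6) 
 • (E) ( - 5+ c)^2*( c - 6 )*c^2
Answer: C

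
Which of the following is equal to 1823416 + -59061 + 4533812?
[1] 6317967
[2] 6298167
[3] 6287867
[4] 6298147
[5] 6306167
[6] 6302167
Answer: 2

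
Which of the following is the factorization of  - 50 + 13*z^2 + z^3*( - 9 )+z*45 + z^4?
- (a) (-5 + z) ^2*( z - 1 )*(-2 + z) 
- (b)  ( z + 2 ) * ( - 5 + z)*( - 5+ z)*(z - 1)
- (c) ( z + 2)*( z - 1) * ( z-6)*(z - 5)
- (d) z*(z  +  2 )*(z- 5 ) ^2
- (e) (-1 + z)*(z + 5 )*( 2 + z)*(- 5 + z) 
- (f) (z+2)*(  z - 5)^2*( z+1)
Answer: b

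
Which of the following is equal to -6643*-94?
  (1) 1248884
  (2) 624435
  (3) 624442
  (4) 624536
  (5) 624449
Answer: 3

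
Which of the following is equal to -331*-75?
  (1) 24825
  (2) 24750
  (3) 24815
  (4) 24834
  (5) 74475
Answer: 1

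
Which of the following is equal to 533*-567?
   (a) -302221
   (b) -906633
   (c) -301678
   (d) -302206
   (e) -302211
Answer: e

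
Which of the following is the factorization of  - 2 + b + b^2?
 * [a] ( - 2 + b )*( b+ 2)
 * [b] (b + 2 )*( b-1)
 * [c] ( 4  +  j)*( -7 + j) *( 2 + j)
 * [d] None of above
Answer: b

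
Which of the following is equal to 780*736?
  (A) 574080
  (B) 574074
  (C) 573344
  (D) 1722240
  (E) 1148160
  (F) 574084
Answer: A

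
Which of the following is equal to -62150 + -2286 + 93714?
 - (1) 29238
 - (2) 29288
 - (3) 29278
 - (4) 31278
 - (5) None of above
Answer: 3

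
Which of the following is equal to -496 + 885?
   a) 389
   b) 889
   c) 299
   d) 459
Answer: a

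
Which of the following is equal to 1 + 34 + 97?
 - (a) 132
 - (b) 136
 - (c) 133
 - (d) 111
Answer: a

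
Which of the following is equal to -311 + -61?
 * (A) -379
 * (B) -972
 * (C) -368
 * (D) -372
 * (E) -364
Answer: D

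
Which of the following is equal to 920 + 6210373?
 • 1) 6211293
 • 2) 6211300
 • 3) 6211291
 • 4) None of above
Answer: 1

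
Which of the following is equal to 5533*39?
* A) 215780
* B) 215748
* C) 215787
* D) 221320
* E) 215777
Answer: C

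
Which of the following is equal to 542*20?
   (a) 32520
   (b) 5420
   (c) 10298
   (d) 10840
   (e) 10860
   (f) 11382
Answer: d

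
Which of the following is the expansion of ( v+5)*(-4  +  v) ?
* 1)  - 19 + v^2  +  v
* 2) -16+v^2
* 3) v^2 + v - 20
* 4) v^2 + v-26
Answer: 3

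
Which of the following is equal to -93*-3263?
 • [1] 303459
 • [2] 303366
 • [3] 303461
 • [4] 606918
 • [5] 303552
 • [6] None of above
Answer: 1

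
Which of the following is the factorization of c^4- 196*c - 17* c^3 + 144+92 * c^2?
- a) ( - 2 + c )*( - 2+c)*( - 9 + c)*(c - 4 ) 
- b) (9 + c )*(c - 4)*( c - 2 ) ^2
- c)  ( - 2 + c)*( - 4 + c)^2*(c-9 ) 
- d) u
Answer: a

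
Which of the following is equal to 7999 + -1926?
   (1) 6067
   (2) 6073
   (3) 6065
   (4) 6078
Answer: 2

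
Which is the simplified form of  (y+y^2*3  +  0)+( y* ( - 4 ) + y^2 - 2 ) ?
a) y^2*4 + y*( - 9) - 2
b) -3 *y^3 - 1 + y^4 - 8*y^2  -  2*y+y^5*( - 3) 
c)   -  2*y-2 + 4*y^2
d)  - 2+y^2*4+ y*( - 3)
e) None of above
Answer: d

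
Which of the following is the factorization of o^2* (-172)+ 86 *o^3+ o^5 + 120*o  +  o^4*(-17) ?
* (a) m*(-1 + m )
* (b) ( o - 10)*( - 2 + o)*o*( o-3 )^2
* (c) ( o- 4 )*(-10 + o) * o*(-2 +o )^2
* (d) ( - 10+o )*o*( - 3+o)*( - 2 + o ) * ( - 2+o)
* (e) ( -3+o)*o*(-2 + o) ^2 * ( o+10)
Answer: d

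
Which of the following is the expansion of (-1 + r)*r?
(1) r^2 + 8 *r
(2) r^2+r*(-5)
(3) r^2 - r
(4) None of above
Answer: 3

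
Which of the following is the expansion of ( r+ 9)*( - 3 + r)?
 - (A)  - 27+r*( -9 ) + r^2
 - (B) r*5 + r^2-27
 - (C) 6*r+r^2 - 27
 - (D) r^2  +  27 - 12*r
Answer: C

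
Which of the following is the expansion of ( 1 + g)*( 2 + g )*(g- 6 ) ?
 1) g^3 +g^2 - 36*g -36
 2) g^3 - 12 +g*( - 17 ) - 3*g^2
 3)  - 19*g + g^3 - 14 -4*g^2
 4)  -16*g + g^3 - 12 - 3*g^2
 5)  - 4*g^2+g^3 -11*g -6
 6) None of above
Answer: 4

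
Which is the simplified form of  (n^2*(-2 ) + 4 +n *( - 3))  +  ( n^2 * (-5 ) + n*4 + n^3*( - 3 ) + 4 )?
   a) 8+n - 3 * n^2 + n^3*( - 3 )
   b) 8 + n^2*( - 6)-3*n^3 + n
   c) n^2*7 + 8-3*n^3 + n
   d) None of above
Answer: d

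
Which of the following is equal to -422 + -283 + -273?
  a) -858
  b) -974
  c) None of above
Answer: c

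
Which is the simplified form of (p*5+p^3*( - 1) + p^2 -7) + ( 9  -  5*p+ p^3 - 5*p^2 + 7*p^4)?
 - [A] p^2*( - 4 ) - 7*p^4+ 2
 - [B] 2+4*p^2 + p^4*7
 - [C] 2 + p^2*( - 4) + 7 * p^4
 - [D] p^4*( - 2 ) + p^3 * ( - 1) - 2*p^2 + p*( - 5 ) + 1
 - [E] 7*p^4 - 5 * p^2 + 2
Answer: C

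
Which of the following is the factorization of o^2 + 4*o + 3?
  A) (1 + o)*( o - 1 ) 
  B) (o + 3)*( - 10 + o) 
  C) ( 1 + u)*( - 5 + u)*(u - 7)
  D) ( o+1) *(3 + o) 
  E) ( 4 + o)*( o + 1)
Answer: D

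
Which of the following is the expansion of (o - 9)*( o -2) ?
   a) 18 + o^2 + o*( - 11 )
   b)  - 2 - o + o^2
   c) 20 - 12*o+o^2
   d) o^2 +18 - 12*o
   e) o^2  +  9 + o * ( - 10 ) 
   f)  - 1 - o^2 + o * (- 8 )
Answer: a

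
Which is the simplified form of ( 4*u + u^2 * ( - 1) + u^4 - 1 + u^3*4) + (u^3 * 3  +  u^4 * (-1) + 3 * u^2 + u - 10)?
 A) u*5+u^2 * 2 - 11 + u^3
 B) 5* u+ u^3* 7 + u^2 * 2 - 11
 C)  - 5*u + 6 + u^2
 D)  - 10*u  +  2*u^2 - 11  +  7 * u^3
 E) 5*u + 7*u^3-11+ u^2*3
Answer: B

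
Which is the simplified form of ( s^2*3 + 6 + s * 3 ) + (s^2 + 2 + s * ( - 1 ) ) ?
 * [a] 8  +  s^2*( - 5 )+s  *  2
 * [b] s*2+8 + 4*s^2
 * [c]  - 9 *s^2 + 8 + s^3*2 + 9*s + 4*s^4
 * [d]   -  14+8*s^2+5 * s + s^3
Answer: b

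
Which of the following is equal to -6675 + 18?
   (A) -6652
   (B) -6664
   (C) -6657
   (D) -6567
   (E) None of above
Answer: C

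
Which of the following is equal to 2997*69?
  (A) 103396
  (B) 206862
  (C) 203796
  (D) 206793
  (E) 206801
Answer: D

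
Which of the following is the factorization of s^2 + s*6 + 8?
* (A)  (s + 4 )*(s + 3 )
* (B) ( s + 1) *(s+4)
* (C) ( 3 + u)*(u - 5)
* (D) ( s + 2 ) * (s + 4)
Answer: D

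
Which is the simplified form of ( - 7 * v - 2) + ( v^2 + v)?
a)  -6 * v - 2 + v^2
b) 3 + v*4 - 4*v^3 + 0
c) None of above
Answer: a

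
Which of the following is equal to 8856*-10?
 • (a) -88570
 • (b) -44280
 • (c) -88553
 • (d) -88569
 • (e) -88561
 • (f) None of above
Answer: f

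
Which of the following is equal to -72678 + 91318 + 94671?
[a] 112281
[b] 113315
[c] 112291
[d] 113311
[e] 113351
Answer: d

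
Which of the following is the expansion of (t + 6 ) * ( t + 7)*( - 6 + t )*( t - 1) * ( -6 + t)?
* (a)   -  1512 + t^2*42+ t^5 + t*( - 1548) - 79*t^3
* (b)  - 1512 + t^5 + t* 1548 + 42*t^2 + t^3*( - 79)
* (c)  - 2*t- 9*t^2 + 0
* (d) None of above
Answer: b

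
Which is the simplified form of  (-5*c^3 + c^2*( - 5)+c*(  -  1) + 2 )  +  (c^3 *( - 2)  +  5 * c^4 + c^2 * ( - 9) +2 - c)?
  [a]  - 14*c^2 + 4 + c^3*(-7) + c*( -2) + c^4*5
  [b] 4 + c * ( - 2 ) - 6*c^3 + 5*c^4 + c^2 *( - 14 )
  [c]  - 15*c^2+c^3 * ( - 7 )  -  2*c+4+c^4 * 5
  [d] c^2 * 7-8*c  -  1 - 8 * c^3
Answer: a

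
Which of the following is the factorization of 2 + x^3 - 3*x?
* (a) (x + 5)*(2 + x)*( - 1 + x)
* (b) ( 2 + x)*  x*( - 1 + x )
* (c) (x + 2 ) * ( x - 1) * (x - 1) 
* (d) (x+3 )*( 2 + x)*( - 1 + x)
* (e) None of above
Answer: c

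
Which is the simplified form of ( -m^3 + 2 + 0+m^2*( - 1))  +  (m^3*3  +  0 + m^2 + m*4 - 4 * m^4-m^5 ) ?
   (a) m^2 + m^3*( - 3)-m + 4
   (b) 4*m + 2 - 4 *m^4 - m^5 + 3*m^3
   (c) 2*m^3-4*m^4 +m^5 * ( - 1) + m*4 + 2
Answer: c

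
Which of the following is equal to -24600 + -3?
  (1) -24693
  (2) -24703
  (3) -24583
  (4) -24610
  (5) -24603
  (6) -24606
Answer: 5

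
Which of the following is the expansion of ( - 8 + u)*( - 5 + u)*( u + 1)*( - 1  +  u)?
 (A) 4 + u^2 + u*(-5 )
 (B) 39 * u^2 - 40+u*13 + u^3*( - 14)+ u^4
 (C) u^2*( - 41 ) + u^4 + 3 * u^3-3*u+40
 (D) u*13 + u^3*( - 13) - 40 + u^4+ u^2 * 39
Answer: D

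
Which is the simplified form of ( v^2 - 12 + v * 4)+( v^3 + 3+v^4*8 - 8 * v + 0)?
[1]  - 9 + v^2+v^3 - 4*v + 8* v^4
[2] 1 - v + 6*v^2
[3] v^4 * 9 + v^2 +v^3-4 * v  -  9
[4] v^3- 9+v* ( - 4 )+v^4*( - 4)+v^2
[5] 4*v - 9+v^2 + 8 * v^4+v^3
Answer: 1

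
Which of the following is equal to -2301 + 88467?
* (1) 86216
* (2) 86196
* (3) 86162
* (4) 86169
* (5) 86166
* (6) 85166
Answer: 5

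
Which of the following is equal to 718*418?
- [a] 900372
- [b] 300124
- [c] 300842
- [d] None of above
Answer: b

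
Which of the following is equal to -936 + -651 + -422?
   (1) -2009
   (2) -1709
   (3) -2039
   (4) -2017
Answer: 1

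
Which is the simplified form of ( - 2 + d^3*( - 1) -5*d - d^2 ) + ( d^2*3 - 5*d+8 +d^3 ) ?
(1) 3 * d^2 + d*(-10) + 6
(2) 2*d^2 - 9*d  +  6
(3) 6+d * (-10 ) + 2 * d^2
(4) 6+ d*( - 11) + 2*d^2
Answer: 3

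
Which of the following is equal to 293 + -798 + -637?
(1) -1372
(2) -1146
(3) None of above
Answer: 3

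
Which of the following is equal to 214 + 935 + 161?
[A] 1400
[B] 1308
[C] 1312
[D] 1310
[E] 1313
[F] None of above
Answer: D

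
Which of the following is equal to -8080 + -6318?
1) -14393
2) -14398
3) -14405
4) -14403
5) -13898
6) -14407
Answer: 2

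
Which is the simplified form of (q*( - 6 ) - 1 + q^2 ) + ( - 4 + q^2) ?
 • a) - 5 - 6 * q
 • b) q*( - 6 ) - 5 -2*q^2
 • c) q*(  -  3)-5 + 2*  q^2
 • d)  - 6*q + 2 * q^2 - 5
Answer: d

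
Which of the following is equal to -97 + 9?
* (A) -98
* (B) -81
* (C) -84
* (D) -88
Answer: D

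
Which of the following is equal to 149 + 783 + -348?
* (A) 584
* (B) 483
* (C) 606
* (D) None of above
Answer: A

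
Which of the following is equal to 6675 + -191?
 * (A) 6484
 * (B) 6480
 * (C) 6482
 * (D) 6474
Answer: A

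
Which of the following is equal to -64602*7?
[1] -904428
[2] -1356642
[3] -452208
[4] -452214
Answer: 4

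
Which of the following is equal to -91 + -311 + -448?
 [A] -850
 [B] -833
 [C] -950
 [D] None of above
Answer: A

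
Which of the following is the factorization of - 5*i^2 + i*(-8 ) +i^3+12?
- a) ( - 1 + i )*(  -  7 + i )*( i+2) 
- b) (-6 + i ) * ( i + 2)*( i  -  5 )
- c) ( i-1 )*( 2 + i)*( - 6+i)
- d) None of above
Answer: c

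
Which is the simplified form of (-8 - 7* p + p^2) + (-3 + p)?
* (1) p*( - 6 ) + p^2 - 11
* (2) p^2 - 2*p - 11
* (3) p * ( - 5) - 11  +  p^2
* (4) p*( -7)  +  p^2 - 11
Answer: 1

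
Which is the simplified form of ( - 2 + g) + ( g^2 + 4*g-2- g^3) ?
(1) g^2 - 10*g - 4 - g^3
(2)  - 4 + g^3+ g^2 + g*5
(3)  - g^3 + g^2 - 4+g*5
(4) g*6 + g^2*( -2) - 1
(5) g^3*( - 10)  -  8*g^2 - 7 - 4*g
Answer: 3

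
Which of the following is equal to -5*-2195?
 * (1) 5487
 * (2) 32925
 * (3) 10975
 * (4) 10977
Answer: 3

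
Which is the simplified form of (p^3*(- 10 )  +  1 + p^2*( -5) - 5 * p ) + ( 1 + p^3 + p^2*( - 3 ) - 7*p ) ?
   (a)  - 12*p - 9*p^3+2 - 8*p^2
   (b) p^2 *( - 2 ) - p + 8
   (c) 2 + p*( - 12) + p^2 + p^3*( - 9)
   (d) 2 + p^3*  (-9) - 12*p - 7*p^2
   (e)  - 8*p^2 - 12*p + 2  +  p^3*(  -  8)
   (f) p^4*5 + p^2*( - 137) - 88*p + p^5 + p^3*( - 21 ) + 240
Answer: a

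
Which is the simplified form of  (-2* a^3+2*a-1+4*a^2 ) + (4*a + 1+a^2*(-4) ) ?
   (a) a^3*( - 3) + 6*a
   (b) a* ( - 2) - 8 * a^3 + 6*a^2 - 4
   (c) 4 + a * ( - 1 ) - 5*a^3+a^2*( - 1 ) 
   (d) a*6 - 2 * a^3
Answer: d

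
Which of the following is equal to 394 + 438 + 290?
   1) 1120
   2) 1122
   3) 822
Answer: 2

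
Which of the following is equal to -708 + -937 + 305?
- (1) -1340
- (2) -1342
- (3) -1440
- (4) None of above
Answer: 1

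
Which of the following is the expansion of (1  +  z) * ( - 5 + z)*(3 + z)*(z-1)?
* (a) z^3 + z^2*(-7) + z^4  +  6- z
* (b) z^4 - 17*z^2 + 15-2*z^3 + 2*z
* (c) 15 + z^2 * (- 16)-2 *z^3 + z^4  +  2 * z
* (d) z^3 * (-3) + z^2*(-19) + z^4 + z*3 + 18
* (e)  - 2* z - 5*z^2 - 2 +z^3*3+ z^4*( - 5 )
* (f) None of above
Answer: c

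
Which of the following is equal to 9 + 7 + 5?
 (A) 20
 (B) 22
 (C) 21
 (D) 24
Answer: C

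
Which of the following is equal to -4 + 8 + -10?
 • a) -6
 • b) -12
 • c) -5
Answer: a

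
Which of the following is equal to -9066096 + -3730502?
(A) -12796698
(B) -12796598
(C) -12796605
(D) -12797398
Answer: B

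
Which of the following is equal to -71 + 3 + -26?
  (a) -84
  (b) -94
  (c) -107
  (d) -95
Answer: b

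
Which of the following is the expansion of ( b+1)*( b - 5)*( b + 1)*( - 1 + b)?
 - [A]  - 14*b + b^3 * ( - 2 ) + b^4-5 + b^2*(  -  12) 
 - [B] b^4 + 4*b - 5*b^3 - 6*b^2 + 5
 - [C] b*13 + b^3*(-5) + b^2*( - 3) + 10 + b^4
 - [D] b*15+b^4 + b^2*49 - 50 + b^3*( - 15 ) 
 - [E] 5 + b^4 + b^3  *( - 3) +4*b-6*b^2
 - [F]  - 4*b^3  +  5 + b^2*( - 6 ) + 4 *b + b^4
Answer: F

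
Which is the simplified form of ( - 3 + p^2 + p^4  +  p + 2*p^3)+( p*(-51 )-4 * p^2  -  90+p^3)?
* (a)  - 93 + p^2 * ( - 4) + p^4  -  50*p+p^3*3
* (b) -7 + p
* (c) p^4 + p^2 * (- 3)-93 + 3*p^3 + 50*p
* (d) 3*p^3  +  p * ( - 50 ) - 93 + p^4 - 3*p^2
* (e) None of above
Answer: d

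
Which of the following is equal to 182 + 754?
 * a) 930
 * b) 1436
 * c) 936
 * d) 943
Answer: c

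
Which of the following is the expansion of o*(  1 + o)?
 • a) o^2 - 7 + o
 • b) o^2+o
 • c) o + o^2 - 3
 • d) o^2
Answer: b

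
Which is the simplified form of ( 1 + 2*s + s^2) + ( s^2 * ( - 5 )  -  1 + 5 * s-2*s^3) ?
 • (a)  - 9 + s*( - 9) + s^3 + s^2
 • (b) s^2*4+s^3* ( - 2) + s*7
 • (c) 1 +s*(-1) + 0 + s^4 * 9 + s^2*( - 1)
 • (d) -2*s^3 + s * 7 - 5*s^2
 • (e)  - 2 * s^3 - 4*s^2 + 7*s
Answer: e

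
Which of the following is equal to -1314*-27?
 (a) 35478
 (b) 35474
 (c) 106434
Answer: a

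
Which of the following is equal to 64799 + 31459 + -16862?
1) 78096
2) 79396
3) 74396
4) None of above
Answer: 2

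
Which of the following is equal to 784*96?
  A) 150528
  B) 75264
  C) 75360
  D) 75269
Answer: B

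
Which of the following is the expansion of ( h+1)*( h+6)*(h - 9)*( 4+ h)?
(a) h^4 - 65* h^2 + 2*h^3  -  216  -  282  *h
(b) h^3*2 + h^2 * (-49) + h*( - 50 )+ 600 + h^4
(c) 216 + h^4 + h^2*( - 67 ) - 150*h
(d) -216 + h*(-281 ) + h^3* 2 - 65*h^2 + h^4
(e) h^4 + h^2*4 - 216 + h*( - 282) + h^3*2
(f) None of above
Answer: a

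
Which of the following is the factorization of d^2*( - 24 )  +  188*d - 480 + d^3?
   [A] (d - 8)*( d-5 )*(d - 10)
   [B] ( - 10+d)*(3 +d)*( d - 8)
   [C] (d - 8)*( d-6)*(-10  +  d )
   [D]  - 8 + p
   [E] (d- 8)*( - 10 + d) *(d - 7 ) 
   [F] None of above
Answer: C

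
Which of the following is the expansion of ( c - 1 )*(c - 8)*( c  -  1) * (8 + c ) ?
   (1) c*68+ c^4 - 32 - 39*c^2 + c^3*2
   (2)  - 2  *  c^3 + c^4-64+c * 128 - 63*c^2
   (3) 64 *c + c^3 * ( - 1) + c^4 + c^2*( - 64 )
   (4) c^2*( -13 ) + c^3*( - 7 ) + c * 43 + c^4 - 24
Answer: 2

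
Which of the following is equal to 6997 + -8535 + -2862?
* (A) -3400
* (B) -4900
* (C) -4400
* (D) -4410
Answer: C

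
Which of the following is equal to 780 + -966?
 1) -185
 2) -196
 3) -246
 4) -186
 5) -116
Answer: 4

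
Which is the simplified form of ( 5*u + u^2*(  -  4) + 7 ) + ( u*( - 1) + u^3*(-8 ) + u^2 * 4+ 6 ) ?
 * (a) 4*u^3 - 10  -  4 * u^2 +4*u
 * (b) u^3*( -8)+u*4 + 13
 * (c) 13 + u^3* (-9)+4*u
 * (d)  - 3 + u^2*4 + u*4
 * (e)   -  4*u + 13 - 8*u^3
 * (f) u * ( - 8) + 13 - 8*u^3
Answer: b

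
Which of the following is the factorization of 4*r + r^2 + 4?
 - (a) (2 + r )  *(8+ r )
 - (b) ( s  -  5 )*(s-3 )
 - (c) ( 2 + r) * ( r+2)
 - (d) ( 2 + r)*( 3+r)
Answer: c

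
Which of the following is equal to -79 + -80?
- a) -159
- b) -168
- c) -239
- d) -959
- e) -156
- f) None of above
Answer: a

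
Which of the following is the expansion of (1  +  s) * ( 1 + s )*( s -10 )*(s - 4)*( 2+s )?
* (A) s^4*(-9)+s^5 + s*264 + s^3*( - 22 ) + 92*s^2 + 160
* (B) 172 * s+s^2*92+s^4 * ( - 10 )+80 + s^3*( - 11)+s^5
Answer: B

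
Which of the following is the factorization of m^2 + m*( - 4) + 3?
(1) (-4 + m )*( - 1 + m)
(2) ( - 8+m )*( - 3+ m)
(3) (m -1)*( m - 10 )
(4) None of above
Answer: 4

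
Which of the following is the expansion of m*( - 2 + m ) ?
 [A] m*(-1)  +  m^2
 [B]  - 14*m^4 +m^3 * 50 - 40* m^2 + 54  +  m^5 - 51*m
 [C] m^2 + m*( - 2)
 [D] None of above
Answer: C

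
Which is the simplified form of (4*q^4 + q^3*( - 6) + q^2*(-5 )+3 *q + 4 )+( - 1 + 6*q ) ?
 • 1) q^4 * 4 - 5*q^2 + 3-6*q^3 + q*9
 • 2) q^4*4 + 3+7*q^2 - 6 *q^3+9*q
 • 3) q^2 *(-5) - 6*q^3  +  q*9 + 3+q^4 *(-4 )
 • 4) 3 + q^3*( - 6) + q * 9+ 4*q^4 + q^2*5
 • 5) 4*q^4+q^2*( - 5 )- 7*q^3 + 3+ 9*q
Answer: 1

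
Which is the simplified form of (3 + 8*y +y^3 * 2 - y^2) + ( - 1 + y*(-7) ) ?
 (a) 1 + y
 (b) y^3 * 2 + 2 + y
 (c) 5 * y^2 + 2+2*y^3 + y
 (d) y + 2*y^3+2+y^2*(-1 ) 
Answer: d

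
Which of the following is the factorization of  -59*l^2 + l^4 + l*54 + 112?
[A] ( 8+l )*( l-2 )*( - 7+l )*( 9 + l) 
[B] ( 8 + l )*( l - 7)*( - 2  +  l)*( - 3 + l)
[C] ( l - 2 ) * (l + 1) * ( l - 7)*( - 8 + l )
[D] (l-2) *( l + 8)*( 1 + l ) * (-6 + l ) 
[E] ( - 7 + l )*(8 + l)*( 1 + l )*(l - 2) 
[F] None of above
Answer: E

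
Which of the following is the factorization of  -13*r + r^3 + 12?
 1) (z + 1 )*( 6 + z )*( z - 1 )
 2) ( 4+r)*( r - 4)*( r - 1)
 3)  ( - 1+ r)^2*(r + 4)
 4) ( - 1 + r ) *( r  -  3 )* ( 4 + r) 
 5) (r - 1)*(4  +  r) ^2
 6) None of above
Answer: 4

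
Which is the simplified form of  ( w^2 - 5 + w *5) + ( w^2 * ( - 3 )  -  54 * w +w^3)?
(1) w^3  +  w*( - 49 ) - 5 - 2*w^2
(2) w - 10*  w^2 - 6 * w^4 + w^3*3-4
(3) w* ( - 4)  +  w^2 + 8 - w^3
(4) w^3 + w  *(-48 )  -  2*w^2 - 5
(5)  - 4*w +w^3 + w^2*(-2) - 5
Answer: 1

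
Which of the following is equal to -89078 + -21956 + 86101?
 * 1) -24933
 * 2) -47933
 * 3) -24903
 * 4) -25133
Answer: 1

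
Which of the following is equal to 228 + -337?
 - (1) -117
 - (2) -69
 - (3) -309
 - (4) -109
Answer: 4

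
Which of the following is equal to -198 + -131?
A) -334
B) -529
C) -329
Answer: C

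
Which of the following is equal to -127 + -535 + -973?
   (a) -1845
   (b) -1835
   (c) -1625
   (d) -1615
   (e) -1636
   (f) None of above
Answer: f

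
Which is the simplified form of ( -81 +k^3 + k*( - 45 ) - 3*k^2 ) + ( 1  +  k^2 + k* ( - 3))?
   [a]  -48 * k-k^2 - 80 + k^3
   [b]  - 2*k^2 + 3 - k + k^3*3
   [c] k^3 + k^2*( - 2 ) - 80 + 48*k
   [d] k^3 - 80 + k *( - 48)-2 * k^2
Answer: d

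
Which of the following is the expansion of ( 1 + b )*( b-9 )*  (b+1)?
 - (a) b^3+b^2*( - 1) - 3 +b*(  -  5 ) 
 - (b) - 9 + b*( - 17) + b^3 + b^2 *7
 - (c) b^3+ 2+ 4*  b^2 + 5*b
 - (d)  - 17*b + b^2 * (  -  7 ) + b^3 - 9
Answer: d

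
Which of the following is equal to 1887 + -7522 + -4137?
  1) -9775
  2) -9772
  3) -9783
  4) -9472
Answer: 2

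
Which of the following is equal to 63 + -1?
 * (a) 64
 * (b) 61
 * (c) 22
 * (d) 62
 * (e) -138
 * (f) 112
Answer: d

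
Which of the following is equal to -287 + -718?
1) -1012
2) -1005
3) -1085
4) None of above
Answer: 2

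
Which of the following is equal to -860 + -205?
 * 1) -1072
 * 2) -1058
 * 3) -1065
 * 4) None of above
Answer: 3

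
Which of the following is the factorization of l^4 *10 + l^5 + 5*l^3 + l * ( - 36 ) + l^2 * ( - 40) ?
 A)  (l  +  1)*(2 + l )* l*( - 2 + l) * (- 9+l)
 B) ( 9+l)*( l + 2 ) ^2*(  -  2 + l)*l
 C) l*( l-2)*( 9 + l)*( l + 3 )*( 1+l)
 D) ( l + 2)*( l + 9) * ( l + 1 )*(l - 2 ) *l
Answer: D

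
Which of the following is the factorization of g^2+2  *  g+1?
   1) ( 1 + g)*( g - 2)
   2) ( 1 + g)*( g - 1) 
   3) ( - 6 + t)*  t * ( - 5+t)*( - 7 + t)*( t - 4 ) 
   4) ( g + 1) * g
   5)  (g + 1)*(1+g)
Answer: 5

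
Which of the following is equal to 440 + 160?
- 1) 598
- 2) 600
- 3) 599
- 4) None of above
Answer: 2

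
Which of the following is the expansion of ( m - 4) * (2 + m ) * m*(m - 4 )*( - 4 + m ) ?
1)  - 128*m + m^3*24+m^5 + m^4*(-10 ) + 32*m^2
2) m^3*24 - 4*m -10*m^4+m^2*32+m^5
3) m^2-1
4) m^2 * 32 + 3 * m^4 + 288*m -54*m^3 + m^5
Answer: 1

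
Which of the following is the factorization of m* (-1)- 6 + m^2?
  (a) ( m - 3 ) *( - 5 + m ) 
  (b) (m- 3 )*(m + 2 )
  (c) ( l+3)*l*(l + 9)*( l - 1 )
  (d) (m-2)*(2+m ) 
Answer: b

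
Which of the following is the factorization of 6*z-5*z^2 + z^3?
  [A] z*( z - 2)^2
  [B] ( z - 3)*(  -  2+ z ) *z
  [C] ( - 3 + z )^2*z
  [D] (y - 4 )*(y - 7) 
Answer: B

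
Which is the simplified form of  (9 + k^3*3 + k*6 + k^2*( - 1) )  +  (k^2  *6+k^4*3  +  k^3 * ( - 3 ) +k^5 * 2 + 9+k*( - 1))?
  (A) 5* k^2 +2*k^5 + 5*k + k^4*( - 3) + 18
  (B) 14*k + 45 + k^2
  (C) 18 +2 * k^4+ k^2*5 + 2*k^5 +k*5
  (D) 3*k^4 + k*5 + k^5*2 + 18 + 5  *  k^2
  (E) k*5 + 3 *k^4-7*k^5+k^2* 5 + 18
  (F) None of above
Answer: D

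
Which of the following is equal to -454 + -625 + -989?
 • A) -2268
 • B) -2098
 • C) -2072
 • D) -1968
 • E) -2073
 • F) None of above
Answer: F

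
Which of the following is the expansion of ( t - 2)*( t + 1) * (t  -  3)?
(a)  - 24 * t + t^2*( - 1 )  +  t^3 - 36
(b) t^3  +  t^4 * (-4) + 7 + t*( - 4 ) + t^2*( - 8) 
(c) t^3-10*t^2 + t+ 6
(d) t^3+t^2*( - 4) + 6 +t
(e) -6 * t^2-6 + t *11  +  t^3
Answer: d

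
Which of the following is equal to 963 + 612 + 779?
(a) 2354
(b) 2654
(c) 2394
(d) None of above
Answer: a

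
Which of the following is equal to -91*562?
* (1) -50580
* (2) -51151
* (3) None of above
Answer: 3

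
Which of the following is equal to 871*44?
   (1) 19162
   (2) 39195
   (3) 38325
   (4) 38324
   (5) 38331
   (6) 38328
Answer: 4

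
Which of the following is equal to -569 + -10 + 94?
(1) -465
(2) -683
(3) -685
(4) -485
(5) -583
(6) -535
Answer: 4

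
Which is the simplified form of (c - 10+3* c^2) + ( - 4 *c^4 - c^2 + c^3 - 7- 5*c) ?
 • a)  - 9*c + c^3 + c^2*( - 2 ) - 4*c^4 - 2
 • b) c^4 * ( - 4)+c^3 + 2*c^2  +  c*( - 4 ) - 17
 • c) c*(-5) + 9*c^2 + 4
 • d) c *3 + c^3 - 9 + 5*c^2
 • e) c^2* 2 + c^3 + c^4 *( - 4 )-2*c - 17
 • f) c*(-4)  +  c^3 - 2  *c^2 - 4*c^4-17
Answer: b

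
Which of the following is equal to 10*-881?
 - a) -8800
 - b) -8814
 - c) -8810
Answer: c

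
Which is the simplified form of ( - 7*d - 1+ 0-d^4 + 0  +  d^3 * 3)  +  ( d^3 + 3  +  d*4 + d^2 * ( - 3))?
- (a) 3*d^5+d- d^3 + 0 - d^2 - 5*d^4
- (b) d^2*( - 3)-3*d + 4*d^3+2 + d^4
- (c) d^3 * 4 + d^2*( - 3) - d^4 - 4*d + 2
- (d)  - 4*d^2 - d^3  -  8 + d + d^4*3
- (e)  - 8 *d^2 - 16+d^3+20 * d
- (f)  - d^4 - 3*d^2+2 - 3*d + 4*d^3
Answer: f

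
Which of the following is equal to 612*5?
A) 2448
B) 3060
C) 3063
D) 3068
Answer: B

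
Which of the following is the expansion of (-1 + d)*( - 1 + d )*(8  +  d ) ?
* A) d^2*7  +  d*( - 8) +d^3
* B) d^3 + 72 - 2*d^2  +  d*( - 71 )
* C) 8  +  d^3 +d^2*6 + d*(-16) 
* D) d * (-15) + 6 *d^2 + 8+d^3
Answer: D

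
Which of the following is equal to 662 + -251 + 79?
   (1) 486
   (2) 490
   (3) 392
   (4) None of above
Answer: 2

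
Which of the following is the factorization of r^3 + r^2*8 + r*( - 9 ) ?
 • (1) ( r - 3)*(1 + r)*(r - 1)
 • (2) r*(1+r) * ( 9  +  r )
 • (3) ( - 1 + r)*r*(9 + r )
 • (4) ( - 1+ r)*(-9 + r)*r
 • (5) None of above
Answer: 3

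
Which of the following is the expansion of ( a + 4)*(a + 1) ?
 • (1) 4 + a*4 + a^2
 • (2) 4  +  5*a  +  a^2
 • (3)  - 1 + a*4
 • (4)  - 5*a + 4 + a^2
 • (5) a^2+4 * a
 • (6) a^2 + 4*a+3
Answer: 2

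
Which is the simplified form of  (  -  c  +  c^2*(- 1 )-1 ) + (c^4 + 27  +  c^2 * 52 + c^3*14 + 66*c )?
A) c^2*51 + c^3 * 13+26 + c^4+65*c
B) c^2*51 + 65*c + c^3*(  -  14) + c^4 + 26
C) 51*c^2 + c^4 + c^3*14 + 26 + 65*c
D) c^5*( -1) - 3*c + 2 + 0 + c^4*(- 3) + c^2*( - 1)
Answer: C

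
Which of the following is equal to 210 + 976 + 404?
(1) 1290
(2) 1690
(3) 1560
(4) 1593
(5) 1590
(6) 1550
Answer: 5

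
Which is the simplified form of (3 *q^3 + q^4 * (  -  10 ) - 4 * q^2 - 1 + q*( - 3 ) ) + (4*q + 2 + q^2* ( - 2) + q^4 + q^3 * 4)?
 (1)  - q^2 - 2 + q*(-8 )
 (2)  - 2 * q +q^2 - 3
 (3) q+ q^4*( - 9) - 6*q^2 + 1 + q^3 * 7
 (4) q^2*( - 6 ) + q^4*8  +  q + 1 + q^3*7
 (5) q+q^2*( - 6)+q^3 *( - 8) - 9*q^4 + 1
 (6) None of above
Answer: 3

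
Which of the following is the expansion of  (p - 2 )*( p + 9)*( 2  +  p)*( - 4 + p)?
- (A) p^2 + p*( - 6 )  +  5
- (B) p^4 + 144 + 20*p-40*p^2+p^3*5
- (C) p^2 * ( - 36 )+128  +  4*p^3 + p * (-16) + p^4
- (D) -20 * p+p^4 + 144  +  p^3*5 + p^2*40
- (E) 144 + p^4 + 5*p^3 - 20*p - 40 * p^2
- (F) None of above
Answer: E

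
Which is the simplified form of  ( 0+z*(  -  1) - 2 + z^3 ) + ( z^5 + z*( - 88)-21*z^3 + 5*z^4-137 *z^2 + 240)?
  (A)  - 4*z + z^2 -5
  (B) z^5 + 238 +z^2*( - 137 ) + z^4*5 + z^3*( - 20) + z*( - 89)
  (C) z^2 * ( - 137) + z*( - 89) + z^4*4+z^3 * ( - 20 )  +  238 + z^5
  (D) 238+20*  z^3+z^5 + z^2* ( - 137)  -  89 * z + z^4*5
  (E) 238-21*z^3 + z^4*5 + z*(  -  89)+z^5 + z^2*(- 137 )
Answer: B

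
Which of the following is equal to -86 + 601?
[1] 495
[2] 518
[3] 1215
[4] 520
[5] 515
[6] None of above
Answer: 5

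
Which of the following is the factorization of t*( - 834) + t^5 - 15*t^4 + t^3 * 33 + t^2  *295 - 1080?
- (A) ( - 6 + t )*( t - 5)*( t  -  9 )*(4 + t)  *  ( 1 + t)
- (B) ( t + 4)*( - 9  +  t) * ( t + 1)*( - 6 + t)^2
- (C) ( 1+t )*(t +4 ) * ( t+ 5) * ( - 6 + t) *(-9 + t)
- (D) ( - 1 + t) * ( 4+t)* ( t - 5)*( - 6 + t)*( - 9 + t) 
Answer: A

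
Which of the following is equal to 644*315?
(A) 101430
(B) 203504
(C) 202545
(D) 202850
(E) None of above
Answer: E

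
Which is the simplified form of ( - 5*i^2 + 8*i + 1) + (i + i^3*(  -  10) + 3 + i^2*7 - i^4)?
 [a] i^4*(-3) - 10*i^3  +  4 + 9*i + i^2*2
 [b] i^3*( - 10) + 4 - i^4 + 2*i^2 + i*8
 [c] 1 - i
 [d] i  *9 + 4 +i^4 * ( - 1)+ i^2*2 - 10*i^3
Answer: d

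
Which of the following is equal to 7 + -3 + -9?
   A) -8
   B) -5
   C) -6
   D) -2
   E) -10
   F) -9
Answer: B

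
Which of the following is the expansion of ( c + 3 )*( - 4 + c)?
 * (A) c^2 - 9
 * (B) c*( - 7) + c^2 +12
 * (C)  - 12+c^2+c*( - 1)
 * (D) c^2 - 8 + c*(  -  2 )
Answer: C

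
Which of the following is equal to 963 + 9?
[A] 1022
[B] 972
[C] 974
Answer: B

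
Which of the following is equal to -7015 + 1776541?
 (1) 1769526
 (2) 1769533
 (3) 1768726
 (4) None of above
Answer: 1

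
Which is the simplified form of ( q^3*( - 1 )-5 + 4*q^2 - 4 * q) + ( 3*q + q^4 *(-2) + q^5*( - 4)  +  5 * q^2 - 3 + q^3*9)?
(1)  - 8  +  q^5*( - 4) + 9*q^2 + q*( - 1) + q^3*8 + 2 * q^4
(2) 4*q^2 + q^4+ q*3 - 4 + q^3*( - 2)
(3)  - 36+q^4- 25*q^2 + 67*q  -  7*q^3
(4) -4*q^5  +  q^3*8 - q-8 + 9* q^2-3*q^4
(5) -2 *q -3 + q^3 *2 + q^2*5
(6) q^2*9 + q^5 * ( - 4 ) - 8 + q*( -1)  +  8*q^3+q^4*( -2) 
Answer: 6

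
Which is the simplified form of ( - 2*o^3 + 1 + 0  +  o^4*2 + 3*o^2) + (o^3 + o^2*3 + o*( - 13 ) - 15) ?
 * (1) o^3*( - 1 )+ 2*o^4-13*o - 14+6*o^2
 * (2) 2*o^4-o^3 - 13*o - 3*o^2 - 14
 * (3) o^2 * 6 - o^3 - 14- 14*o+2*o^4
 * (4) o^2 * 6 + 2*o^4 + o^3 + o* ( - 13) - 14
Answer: 1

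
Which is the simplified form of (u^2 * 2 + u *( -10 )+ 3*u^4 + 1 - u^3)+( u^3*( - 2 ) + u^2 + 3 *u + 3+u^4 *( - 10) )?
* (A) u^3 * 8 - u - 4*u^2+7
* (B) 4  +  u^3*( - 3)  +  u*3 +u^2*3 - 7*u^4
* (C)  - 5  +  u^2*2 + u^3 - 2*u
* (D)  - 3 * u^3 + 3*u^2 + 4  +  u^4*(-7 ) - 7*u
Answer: D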